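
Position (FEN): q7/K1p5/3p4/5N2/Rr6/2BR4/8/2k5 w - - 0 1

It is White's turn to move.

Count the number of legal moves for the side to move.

White to move; king on a7.
In check: yes, from the black queen on a8.
Legal moves: Kxa8.
Count: 1.

1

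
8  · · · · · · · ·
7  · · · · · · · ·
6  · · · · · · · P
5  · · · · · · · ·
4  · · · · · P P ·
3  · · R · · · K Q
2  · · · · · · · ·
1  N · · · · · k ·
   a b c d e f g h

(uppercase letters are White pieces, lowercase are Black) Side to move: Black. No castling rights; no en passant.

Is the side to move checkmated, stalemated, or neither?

Black to move; black king on g1.
In check: no.
King squares — f1: attacked by Qh3; h1: attacked by Qh3; f2: attacked by Kg3; g2: attacked by Kg3; h2: attacked by Kg3.
Legal moves for Black: none.
Not in check and no legal moves → stalemate.

stalemate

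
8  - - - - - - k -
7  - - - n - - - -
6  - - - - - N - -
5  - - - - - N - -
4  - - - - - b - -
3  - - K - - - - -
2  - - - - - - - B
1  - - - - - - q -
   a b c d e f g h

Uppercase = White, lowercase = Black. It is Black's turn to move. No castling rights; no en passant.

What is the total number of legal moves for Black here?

4

Black to move; king on g8.
In check: yes, from the white knight on f6.
Legal moves: Kh8, Kf8, Kf7, Nxf6.
Count: 4.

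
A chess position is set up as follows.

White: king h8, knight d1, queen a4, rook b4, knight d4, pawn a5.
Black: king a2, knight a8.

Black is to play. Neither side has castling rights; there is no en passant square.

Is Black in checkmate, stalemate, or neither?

Black to move; black king on a2.
In check: yes, from the white queen on a4.
King squares — a1: attacked by Qa4; b1: attacked by Rb4; b2: attacked by Nd1; a3: attacked by Qa4; b3: attacked by Qa4.
Legal moves for Black: none.
In check with no legal moves → checkmate.

checkmate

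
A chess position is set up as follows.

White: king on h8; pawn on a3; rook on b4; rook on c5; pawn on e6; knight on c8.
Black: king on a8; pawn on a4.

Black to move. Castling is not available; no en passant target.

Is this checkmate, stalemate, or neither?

Black to move; black king on a8.
In check: no.
King squares — a7: attacked by Nc8; b7: attacked by Rb4; b8: attacked by Rb4.
Legal moves for Black: none.
Not in check and no legal moves → stalemate.

stalemate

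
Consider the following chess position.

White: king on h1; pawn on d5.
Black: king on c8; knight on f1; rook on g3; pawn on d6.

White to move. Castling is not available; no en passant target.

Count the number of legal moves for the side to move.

0

White to move; king on h1.
In check: no.
Legal moves: none.
Count: 0.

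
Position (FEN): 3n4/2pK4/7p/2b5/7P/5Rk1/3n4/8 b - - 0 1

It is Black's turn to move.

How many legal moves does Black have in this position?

6

Black to move; king on g3.
In check: yes, from the white rook on f3.
Legal moves: Kxh4, Kg4, Kxf3, Kh2, Kg2, Nxf3.
Count: 6.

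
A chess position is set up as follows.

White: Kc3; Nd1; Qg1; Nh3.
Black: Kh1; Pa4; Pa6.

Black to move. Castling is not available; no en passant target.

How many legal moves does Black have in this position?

0

Black to move; king on h1.
In check: yes, from the white queen on g1.
Legal moves: none.
Count: 0.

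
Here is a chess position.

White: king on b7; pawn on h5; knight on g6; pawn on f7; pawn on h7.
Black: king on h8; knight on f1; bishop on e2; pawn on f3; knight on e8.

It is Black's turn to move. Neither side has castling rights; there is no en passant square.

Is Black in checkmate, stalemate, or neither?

Black to move; black king on h8.
In check: yes, from the white knight on g6.
Legal moves for Black: Kxh7, Kg7.
Black is in check but has 2 legal moves → neither.

neither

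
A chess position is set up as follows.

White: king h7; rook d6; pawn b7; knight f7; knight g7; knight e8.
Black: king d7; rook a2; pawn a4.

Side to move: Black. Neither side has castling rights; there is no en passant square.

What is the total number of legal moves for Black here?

1

Black to move; king on d7.
In check: yes, from the white rook on d6.
Legal moves: Ke7.
Count: 1.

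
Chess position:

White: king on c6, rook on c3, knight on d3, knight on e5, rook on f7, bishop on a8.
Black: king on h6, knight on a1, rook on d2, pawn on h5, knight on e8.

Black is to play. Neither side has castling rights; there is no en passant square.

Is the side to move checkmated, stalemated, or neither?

neither

Black to move; black king on h6.
In check: no.
Legal moves for Black: Ng7, Nc7, Nf6, Nd6, Kg5, Rxd3, Rh2, Rg2, Rf2, Re2, Rc2, Rb2, Ra2, Rd1, Nb3, Nc2, h4.
Black has 17 legal moves and is not in check → neither.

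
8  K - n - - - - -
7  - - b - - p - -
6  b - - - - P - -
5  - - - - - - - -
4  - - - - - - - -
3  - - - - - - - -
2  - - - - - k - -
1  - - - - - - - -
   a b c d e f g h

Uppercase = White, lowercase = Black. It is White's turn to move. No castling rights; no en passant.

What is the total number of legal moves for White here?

0

White to move; king on a8.
In check: no.
Legal moves: none.
Count: 0.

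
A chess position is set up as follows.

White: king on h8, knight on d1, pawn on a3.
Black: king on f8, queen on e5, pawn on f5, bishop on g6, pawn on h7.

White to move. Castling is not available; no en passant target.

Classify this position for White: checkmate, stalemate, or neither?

White to move; white king on h8.
In check: yes, from the black queen on e5.
King squares — g7: attacked by Qe5; h7: attacked by Bg6; g8: attacked by Kf8.
Legal moves for White: none.
In check with no legal moves → checkmate.

checkmate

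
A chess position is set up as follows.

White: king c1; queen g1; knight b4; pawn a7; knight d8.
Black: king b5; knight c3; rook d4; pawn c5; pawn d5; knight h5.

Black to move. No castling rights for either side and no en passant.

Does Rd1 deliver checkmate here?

no

After Rd1: white king on c1; in check: yes, from the black rook on d1.
White has 3 legal replies: Kc2, Kb2, Qxd1.
In check but a legal move exists → not checkmate.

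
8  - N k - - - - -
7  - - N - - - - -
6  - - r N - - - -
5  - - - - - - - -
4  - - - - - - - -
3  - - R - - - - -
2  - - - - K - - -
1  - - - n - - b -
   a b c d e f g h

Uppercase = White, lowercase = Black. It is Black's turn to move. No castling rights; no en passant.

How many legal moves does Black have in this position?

Black to move; king on c8.
In check: yes, from the white knight on d6.
Legal moves: Kd8, Kxb8, Kxc7, Rxd6.
Count: 4.

4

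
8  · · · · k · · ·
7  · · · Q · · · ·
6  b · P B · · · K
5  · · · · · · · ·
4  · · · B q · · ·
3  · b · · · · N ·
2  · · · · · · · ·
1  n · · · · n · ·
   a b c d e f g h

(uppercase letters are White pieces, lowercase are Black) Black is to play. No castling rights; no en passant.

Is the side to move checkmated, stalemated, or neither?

Black to move; black king on e8.
In check: yes, from the white queen on d7.
King squares — d7: attacked by Pc6; e7: attacked by Bd6; f7: attacked by Qd7; d8: attacked by Qd7; f8: attacked by Bd6.
Legal moves for Black: none.
In check with no legal moves → checkmate.

checkmate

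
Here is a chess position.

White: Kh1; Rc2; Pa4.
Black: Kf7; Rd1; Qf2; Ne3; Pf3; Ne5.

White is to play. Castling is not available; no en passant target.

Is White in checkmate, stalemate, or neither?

checkmate

White to move; white king on h1.
In check: yes, from the black rook on d1.
King squares — g1: attacked by Rd1; g2: attacked by Qf2; h2: attacked by Qf2.
Legal moves for White: none.
In check with no legal moves → checkmate.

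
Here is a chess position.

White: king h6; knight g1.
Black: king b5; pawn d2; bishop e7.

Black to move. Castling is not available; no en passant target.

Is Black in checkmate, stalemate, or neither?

neither

Black to move; black king on b5.
In check: no.
Legal moves for Black include: Bf8+, Bd8, Bf6, Bd6, Bg5+, Bc5, Bh4, Bb4, Ba3, Kc6, Kb6, Ka6, Kc5, Ka5, Kc4, Kb4, Ka4, d1=Q, ... (list truncated; more exist).
Black has legal moves and is not in check → neither.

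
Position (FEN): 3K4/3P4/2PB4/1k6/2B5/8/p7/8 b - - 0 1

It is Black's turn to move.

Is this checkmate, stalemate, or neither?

neither

Black to move; black king on b5.
In check: yes, from the white bishop on c4.
Legal moves for Black: Kxc6, Kb6, Ka5, Kxc4, Ka4.
Black is in check but has 5 legal moves → neither.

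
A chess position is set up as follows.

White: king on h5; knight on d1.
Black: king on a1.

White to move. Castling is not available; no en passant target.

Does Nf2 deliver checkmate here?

no

After Nf2: black king on a1; in check: no.
Black is not in check, so this cannot be checkmate.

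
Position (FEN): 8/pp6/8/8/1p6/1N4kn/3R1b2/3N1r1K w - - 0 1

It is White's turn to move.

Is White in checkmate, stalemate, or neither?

White to move; white king on h1.
In check: yes, from the black rook on f1.
King squares — g1: attacked by Rf1; g2: attacked by Kg3; h2: attacked by Kg3.
Legal moves for White: none.
In check with no legal moves → checkmate.

checkmate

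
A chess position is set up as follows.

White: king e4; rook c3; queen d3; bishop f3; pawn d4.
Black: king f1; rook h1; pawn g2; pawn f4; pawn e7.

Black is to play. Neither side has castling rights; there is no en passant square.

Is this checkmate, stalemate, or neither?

neither

Black to move; black king on f1.
In check: yes, from the white queen on d3.
King squares — e1: available; g1: available; e2: attacked by Qd3; f2: available; g2: own pawn.
Legal moves for Black: Kf2, Kg1, Ke1.
Black is in check but has 3 legal moves → neither.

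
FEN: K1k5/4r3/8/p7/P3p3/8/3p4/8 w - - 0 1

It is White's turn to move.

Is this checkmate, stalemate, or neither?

stalemate

White to move; white king on a8.
In check: no.
King squares — a7: attacked by Re7; b7: attacked by Re7; b8: attacked by Kc8.
Legal moves for White: none.
Not in check and no legal moves → stalemate.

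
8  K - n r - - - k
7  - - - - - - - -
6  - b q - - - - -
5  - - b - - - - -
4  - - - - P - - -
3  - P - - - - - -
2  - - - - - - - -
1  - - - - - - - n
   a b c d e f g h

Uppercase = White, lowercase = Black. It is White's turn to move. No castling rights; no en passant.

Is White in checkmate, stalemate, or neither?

White to move; white king on a8.
In check: yes, from the black queen on c6.
King squares — a7: attacked by Bb6; b7: attacked by Qc6; b8: available.
Legal moves for White: Kb8.
White is in check but has 1 legal move → neither.

neither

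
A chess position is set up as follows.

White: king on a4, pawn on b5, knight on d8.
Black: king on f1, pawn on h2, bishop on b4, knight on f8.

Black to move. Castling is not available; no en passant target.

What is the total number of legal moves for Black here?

21

Black to move; king on f1.
In check: no.
Legal moves: Nh7, Nd7, Ng6, Ne6, Be7, Bd6, Bc5, Ba5, Bc3, Ba3, Bd2, Be1, Kg2, Kf2, Ke2, Kg1, Ke1, h1=Q, h1=R, h1=B, h1=N.
Count: 21.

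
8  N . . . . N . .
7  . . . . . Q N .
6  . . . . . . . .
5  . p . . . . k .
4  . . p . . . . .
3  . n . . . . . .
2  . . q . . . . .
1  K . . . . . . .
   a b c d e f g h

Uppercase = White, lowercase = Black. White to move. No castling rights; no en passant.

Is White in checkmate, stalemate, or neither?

checkmate

White to move; white king on a1.
In check: yes, from the black knight on b3.
King squares — b1: attacked by Qc2; a2: attacked by Qc2; b2: attacked by Qc2.
Legal moves for White: none.
In check with no legal moves → checkmate.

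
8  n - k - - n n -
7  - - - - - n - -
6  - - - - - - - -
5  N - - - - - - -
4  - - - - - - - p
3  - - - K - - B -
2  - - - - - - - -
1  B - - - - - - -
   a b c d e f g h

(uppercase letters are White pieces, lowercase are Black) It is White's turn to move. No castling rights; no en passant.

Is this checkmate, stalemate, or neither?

neither

White to move; white king on d3.
In check: no.
Legal moves for White include: Nb7, Nc6, Nc4, Nb3, Bb8, Bc7, Bd6, Bge5, Bxh4, Bf4, Bh2, Bf2, Be1, Ke4, Kd4, Kc4, Ke3, Kc3, ... (list truncated; more exist).
White has legal moves and is not in check → neither.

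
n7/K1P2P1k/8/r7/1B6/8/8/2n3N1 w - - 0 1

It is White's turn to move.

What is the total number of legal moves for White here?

3

White to move; king on a7.
In check: yes, from the black rook on a5.
Legal moves: Kb8, Kb7, Bxa5.
Count: 3.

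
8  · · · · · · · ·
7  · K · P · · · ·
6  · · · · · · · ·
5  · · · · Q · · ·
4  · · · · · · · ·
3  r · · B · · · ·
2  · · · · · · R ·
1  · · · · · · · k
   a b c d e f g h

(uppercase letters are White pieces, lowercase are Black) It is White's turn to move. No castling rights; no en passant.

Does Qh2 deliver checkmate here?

yes

After Qh2: black king on h1; in check: yes, from the white queen on h2.
King squares — g1: attacked by Rg2; g2: attacked by Qh2; h2: attacked by Rg2.
Black has no legal moves → checkmate.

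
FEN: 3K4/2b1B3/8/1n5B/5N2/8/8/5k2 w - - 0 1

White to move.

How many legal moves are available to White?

White to move; king on d8.
In check: yes, from the black bishop on c7.
Legal moves: Ke8, Kc8, Kd7.
Count: 3.

3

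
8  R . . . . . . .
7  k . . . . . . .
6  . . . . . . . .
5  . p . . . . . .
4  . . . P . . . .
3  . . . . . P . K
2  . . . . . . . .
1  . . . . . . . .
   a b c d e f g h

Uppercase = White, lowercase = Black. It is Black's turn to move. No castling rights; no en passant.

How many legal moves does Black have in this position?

Black to move; king on a7.
In check: yes, from the white rook on a8.
Legal moves: Kxa8, Kb7, Kb6.
Count: 3.

3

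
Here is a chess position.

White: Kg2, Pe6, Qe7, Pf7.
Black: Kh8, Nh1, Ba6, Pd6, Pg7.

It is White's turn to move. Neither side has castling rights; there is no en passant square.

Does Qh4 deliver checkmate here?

After Qh4: black king on h8; in check: yes, from the white queen on h4.
King squares — g7: own pawn; h7: attacked by Qh4; g8: attacked by Pf7.
Black has no legal moves → checkmate.

yes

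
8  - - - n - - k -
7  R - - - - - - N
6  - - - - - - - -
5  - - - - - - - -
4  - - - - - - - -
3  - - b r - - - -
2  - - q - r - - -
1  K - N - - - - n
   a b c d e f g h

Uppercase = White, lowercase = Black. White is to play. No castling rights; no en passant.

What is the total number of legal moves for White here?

White to move; king on a1.
In check: yes, from the black bishop on c3.
Legal moves: none.
Count: 0.

0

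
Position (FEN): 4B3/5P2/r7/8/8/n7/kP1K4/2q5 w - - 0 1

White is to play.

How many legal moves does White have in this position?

3

White to move; king on d2.
In check: yes, from the black queen on c1.
Legal moves: Kd3, Ke2, Kxc1.
Count: 3.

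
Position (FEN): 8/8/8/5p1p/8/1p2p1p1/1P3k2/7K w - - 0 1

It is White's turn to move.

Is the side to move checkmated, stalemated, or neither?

stalemate

White to move; white king on h1.
In check: no.
King squares — g1: attacked by Kf2; g2: attacked by Kf2; h2: attacked by Pg3.
Legal moves for White: none.
Not in check and no legal moves → stalemate.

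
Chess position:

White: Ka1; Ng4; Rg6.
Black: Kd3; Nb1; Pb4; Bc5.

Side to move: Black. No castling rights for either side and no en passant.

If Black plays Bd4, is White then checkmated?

no

After Bd4: white king on a1; in check: yes, from the black bishop on d4.
White has 2 legal replies: Ka2, Kxb1.
In check but a legal move exists → not checkmate.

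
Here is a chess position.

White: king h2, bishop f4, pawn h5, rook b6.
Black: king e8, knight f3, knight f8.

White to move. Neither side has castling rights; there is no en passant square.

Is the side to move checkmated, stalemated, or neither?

neither

White to move; white king on h2.
In check: yes, from the black knight on f3.
Legal moves for White: Kh3, Kg3, Kg2, Kh1.
White is in check but has 4 legal moves → neither.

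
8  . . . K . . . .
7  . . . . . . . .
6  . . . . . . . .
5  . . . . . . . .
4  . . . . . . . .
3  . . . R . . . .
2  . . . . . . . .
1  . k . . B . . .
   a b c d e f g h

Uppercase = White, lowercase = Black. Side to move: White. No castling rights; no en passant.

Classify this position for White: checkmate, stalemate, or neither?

neither

White to move; white king on d8.
In check: no.
Legal moves for White include: Ke8, Kc8, Ke7, Kd7, Kc7, Rd7, Rd6, Rd5, Rd4, Rh3, Rg3, Rf3, Re3, Rc3, Rb3+, Ra3, Rd2, Rd1+, ... (list truncated; more exist).
White has legal moves and is not in check → neither.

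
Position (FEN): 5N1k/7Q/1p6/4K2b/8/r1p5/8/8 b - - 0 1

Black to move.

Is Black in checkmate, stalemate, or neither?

checkmate

Black to move; black king on h8.
In check: yes, from the white queen on h7.
King squares — g7: attacked by Qh7; h7: attacked by Nf8; g8: attacked by Qh7.
Legal moves for Black: none.
In check with no legal moves → checkmate.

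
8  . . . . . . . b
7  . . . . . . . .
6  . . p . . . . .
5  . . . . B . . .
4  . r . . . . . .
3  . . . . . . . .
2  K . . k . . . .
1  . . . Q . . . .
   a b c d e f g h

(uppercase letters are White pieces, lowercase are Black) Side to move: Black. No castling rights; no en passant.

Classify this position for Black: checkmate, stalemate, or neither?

Black to move; black king on d2.
In check: yes, from the white queen on d1.
Legal moves for Black: Ke3, Kxd1.
Black is in check but has 2 legal moves → neither.

neither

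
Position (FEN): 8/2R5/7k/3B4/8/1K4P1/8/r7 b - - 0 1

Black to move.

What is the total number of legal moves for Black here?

Black to move; king on h6.
In check: no.
Legal moves: Kg6, Kh5, Kg5, Ra8, Ra7, Ra6, Ra5, Ra4, Ra3+, Ra2, Rh1, Rg1, Rf1, Re1, Rd1, Rc1, Rb1+.
Count: 17.

17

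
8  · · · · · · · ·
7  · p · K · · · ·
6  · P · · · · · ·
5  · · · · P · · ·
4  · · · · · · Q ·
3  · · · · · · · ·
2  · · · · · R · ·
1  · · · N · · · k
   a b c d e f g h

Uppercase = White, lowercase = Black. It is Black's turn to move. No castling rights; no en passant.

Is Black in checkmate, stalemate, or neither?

stalemate

Black to move; black king on h1.
In check: no.
King squares — g1: attacked by Qg4; g2: attacked by Rf2; h2: attacked by Rf2.
Legal moves for Black: none.
Not in check and no legal moves → stalemate.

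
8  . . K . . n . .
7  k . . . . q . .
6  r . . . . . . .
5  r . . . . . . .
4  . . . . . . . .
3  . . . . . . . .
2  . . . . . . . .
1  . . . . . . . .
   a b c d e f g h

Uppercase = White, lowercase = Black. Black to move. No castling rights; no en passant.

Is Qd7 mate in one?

yes

After Qd7: white king on c8; in check: yes, from the black queen on d7.
King squares — b7: attacked by Ka7; c7: attacked by Qd7; d7: attacked by Nf8; b8: attacked by Ka7; d8: attacked by Qd7.
White has no legal moves → checkmate.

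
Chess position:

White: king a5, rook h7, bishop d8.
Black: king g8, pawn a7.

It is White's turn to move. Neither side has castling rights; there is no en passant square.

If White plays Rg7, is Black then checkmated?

no

After Rg7: black king on g8; in check: yes, from the white rook on g7.
Black has 3 legal replies: Kh8, Kf8, Kxg7.
In check but a legal move exists → not checkmate.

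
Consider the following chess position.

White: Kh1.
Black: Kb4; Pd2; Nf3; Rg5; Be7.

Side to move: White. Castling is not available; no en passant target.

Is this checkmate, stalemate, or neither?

stalemate

White to move; white king on h1.
In check: no.
King squares — g1: attacked by Nf3; g2: attacked by Rg5; h2: attacked by Nf3.
Legal moves for White: none.
Not in check and no legal moves → stalemate.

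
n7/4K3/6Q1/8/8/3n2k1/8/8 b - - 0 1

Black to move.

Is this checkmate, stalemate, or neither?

neither

Black to move; black king on g3.
In check: yes, from the white queen on g6.
Legal moves for Black: Kh4, Kf4, Kh3, Kf3, Kh2, Kf2.
Black is in check but has 6 legal moves → neither.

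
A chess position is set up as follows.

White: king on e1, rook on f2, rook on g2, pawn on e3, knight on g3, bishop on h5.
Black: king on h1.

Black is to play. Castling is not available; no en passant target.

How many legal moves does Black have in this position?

0

Black to move; king on h1.
In check: yes, from the white knight on g3.
Legal moves: none.
Count: 0.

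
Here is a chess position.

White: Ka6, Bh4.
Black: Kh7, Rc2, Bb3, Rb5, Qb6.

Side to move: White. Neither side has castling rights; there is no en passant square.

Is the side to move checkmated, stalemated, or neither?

White to move; white king on a6.
In check: yes, from the black queen on b6.
King squares — a5: attacked by Rb5; b5: attacked by Qb6; b6: attacked by Rb5; a7: attacked by Qb6; b7: attacked by Qb6.
Legal moves for White: none.
In check with no legal moves → checkmate.

checkmate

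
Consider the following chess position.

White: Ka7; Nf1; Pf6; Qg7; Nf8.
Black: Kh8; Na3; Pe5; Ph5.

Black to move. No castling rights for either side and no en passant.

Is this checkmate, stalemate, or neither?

Black to move; black king on h8.
In check: yes, from the white queen on g7.
King squares — g7: attacked by Pf6; h7: attacked by Qg7; g8: attacked by Qg7.
Legal moves for Black: none.
In check with no legal moves → checkmate.

checkmate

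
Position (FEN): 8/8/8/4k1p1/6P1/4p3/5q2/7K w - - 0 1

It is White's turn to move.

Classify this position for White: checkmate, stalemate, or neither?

White to move; white king on h1.
In check: no.
King squares — g1: attacked by Qf2; g2: attacked by Qf2; h2: attacked by Qf2.
Legal moves for White: none.
Not in check and no legal moves → stalemate.

stalemate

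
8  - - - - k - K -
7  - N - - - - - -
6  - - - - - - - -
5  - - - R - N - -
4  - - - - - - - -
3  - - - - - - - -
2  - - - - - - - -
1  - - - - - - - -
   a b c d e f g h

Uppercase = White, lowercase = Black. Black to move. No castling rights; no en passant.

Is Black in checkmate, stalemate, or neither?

stalemate

Black to move; black king on e8.
In check: no.
King squares — d7: attacked by Rd5; e7: attacked by Nf5; f7: attacked by Kg8; d8: attacked by Rd5; f8: attacked by Kg8.
Legal moves for Black: none.
Not in check and no legal moves → stalemate.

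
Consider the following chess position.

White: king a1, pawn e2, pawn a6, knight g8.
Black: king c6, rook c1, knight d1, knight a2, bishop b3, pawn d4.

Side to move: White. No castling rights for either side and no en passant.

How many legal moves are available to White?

0

White to move; king on a1.
In check: yes, from the black rook on c1.
Legal moves: none.
Count: 0.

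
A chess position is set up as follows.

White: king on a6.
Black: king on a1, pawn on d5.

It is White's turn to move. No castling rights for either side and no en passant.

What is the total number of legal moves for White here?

White to move; king on a6.
In check: no.
Legal moves: Kb7, Ka7, Kb6, Kb5, Ka5.
Count: 5.

5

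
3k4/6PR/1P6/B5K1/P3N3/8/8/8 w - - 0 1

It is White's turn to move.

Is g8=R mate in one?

yes

After g8=R: black king on d8; in check: yes, from the white rook on g8.
King squares — c7: attacked by Pb6; d7: attacked by Rh7; e7: attacked by Rh7; c8: attacked by Rg8; e8: attacked by Rg8.
Black has no legal moves → checkmate.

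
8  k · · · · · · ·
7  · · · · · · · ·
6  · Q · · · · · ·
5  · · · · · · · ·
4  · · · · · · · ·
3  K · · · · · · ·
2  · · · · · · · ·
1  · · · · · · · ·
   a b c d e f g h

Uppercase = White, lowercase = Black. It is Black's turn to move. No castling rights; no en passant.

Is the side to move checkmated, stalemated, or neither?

Black to move; black king on a8.
In check: no.
King squares — a7: attacked by Qb6; b7: attacked by Qb6; b8: attacked by Qb6.
Legal moves for Black: none.
Not in check and no legal moves → stalemate.

stalemate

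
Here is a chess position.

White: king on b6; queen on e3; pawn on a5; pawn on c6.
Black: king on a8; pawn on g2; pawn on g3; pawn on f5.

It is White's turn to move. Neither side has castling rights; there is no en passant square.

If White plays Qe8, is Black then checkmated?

After Qe8: black king on a8; in check: yes, from the white queen on e8.
King squares — a7: attacked by Kb6; b7: attacked by Kb6; b8: attacked by Qe8.
Black has no legal moves → checkmate.

yes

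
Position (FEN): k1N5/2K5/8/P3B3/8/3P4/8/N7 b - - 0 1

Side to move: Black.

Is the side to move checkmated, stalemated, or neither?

stalemate

Black to move; black king on a8.
In check: no.
King squares — a7: attacked by Nc8; b7: attacked by Kc7; b8: attacked by Kc7.
Legal moves for Black: none.
Not in check and no legal moves → stalemate.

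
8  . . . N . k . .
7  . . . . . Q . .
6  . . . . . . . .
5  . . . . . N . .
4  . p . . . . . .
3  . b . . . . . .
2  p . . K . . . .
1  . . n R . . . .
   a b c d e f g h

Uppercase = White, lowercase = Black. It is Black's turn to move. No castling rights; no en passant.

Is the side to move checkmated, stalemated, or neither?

Black to move; black king on f8.
In check: yes, from the white queen on f7.
Legal moves for Black: Bxf7.
Black is in check but has 1 legal move → neither.

neither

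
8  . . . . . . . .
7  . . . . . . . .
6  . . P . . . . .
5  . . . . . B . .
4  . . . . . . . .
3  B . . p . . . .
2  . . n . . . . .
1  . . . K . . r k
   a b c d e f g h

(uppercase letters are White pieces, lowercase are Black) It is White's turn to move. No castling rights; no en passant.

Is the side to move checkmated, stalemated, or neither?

White to move; white king on d1.
In check: yes, from the black rook on g1.
Legal moves for White: Kd2.
White is in check but has 1 legal move → neither.

neither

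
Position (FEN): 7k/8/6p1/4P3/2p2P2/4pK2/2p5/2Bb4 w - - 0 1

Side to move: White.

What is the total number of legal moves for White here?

4

White to move; king on f3.
In check: yes, from the black bishop on d1.
Legal moves: Ke4, Kg3, Kxe3, Kg2.
Count: 4.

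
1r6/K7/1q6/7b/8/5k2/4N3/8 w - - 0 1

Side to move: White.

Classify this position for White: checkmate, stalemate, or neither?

checkmate

White to move; white king on a7.
In check: yes, from the black queen on b6.
King squares — a6: attacked by Qb6; b6: attacked by Rb8; b7: attacked by Qb6; a8: attacked by Rb8; b8: attacked by Qb6.
Legal moves for White: none.
In check with no legal moves → checkmate.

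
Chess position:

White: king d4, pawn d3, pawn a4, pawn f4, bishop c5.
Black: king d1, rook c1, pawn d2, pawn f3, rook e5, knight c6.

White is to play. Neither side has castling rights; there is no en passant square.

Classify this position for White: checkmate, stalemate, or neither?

White to move; white king on d4.
In check: yes, from the black knight on c6.
King squares — c3: attacked by Rc1; d3: own pawn; e3: attacked by Re5; c4: attacked by Rc1; e4: attacked by Re5; c5: own bishop; d5: attacked by Re5; e5: attacked by Nc6.
Legal moves for White: none.
In check with no legal moves → checkmate.

checkmate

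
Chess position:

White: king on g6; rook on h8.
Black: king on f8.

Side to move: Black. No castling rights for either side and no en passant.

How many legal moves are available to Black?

Black to move; king on f8.
In check: yes, from the white rook on h8.
Legal moves: Ke7.
Count: 1.

1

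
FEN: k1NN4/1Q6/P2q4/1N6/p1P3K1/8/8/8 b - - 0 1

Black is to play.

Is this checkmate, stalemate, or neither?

Black to move; black king on a8.
In check: yes, from the white queen on b7.
King squares — a7: attacked by Nb5; b7: attacked by Pa6; b8: attacked by Qb7.
Legal moves for Black: none.
In check with no legal moves → checkmate.

checkmate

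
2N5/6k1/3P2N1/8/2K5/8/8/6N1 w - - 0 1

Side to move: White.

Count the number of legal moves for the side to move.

White to move; king on c4.
In check: no.
Legal moves: Nce7, Na7, Nb6, Nh8, Nf8, Nge7, Ne5, Nh4, Nf4, Kd5, Kc5, Kb5, Kd4, Kb4, Kd3, Kc3, Kb3, Nh3, Nf3, Ne2, d7.
Count: 21.

21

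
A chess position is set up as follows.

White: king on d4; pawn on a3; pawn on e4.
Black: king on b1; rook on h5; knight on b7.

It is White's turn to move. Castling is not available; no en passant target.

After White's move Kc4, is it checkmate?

no

After Kc4: black king on b1; in check: no.
Black is not in check, so this cannot be checkmate.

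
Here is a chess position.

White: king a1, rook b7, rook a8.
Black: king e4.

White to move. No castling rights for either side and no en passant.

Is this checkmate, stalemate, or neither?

White to move; white king on a1.
In check: no.
Legal moves for White include: Rh8, Rg8, Rf8, Re8+, Rd8, Rc8, Rab8, Raa7, Ra6, Ra5, Ra4+, Ra3, Ra2, Rbb8, Rh7, Rg7, Rf7, Re7+, ... (list truncated; more exist).
White has legal moves and is not in check → neither.

neither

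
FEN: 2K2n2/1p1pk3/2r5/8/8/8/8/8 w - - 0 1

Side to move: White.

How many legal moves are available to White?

White to move; king on c8.
In check: yes, from the black rook on c6.
Legal moves: Kb8, Kxb7.
Count: 2.

2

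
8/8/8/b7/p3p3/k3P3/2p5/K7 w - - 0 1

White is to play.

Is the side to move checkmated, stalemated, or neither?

stalemate

White to move; white king on a1.
In check: no.
King squares — b1: attacked by Pc2; a2: attacked by Ka3; b2: attacked by Ka3.
Legal moves for White: none.
Not in check and no legal moves → stalemate.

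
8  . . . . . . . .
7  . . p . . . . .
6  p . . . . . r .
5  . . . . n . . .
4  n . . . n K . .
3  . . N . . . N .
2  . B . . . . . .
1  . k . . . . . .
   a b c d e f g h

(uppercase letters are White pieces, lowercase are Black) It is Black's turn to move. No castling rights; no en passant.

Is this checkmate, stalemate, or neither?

neither

Black to move; black king on b1.
In check: yes, from the white knight on c3.
King squares — a1: attacked by Bb2; c1: attacked by Bb2; a2: attacked by Nc3; b2: available; c2: available.
Legal moves for Black: Kc2, Kxb2, Nexc3, Naxc3.
Black is in check but has 4 legal moves → neither.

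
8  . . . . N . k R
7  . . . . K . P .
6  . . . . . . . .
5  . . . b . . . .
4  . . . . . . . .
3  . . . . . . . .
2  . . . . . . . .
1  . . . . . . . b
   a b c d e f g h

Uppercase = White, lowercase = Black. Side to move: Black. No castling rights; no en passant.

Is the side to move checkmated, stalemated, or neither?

checkmate

Black to move; black king on g8.
In check: yes, from the white rook on h8.
King squares — f7: attacked by Ke7; g7: attacked by Ne8; h7: attacked by Rh8; f8: attacked by Ke7; h8: attacked by Pg7.
Legal moves for Black: none.
In check with no legal moves → checkmate.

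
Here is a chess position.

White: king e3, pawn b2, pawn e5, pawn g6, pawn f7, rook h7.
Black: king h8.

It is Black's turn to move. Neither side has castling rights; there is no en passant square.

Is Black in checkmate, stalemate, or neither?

checkmate

Black to move; black king on h8.
In check: yes, from the white rook on h7.
King squares — g7: attacked by Rh7; h7: attacked by Pg6; g8: attacked by Pf7.
Legal moves for Black: none.
In check with no legal moves → checkmate.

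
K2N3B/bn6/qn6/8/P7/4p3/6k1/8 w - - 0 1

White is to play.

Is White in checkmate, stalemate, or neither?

checkmate

White to move; white king on a8.
In check: yes, from the black knight on b6.
King squares — a7: attacked by Qa6; b7: attacked by Qa6; b8: attacked by Ba7.
Legal moves for White: none.
In check with no legal moves → checkmate.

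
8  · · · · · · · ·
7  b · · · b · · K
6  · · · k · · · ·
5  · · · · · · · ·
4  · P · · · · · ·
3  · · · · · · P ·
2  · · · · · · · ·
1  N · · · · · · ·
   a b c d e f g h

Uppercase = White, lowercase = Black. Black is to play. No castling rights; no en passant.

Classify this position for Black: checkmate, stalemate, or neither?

neither

Black to move; black king on d6.
In check: no.
Legal moves for Black: Bf8, Bd8, Bf6, Bg5, Bh4, Bb8, Bb6, Bc5, Bd4, Be3, Bf2, Bg1, Kd7, Kc7, Ke6, Kc6, Ke5, Kd5.
Black has 18 legal moves and is not in check → neither.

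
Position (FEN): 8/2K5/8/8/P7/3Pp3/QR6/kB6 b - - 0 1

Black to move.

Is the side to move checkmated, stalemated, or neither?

Black to move; black king on a1.
In check: yes, from the white queen on a2.
King squares — b1: attacked by Qa2; a2: attacked by Bb1; b2: attacked by Qa2.
Legal moves for Black: none.
In check with no legal moves → checkmate.

checkmate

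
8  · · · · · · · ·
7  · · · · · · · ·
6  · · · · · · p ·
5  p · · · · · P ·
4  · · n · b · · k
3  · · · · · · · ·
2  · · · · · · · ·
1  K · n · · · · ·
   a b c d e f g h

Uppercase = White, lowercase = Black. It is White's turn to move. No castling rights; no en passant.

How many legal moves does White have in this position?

0

White to move; king on a1.
In check: no.
Legal moves: none.
Count: 0.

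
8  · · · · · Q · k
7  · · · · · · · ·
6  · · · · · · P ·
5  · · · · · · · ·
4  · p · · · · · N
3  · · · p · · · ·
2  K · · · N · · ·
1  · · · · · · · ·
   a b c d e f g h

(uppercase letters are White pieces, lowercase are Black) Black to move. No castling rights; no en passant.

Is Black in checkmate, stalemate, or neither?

Black to move; black king on h8.
In check: yes, from the white queen on f8.
King squares — g7: attacked by Qf8; h7: attacked by Pg6; g8: attacked by Qf8.
Legal moves for Black: none.
In check with no legal moves → checkmate.

checkmate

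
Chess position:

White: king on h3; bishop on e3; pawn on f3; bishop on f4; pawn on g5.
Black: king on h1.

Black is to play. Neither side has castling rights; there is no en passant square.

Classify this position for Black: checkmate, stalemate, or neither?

Black to move; black king on h1.
In check: no.
King squares — g1: attacked by Be3; g2: attacked by Kh3; h2: attacked by Kh3.
Legal moves for Black: none.
Not in check and no legal moves → stalemate.

stalemate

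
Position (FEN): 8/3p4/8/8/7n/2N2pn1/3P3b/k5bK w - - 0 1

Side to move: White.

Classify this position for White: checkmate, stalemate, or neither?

White to move; white king on h1.
In check: yes, from the black knight on g3.
King squares — g1: attacked by Bh2; g2: attacked by Pf3; h2: attacked by Bg1.
Legal moves for White: none.
In check with no legal moves → checkmate.

checkmate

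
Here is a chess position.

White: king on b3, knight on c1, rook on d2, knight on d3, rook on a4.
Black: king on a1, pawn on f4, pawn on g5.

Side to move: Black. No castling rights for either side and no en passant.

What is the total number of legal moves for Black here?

1

Black to move; king on a1.
In check: yes, from the white rook on a4.
Legal moves: Kb1.
Count: 1.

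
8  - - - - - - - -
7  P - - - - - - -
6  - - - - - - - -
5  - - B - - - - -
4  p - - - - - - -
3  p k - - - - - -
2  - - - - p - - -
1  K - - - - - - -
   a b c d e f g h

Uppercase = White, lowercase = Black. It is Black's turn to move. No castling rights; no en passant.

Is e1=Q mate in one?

yes

After e1=Q: white king on a1; in check: yes, from the black queen on e1.
King squares — b1: attacked by Qe1; a2: attacked by Kb3; b2: attacked by Pa3.
White has no legal moves → checkmate.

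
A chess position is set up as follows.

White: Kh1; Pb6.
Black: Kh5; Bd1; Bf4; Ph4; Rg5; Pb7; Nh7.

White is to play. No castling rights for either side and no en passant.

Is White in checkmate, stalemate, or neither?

White to move; white king on h1.
In check: no.
King squares — g1: attacked by Rg5; g2: attacked by Rg5; h2: attacked by Bf4.
Legal moves for White: none.
Not in check and no legal moves → stalemate.

stalemate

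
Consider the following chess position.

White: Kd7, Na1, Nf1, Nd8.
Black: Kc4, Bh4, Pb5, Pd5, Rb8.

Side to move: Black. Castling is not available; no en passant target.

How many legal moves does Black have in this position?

Black to move; king on c4.
In check: no.
Legal moves: Rxd8+, Rc8, Ra8, Rb7+, Rb6, Bxd8, Be7, Bf6, Bg5, Bg3, Bf2, Be1, Kc5, Kd4, Kb4, Kd3, Kc3, d4, b4.
Count: 19.

19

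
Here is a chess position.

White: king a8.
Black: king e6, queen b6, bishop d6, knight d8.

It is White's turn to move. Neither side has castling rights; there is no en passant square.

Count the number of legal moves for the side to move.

White to move; king on a8.
In check: no.
Legal moves: none.
Count: 0.

0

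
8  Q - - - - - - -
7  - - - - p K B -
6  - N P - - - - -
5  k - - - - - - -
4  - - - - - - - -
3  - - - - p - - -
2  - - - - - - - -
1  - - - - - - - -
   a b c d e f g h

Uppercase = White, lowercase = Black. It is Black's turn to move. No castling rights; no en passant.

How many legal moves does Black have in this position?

Black to move; king on a5.
In check: yes, from the white queen on a8.
Legal moves: Kxb6, Kb5, Kb4.
Count: 3.

3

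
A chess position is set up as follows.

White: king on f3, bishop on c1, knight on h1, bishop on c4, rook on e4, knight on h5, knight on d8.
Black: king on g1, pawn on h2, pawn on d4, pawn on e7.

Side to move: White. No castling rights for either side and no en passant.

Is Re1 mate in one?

yes

After Re1: black king on g1; in check: yes, from the white rook on e1.
King squares — f1: attacked by Re1; h1: attacked by Re1; f2: attacked by Nh1; g2: attacked by Kf3; h2: own pawn.
Black has no legal moves → checkmate.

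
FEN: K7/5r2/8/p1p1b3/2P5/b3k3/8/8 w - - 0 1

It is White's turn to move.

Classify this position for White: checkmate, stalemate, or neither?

stalemate

White to move; white king on a8.
In check: no.
King squares — a7: attacked by Rf7; b7: attacked by Rf7; b8: attacked by Be5.
Legal moves for White: none.
Not in check and no legal moves → stalemate.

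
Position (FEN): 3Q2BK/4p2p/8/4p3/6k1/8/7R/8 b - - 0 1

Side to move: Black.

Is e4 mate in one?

no

After e4: white king on h8; in check: no.
White is not in check, so this cannot be checkmate.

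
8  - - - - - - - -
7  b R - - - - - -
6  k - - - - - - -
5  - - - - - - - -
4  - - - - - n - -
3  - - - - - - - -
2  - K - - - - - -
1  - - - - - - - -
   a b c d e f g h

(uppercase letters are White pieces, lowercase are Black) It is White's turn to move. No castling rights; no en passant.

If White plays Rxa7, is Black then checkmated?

After Rxa7: black king on a6; in check: yes, from the white rook on a7.
Black has 3 legal replies: Kxa7, Kb6, Kb5.
In check but a legal move exists → not checkmate.

no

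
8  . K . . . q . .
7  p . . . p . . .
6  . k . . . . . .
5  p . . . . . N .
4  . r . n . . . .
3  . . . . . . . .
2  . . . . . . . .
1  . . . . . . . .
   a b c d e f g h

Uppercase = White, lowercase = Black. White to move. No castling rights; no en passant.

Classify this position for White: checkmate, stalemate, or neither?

White to move; white king on b8.
In check: yes, from the black queen on f8.
King squares — a7: attacked by Kb6; b7: attacked by Kb6; c7: attacked by Kb6; a8: attacked by Qf8; c8: attacked by Qf8.
Legal moves for White: none.
In check with no legal moves → checkmate.

checkmate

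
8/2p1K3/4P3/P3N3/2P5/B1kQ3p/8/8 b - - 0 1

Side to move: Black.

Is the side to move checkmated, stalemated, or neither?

Black to move; black king on c3.
In check: yes, from the white queen on d3.
King squares — b2: attacked by Ba3; c2: attacked by Qd3; d2: attacked by Qd3; b3: attacked by Qd3; d3: attacked by Ne5; b4: attacked by Ba3; c4: attacked by Qd3; d4: attacked by Qd3.
Legal moves for Black: none.
In check with no legal moves → checkmate.

checkmate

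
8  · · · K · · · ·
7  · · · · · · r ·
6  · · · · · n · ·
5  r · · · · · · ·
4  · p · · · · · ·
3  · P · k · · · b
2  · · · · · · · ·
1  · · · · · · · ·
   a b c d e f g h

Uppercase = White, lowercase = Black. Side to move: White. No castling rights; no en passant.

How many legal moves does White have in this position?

0

White to move; king on d8.
In check: no.
Legal moves: none.
Count: 0.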